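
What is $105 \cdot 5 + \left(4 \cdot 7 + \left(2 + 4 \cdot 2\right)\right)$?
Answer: $563$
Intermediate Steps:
$105 \cdot 5 + \left(4 \cdot 7 + \left(2 + 4 \cdot 2\right)\right) = 525 + \left(28 + \left(2 + 8\right)\right) = 525 + \left(28 + 10\right) = 525 + 38 = 563$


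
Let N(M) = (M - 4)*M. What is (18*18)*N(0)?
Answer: 0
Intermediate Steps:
N(M) = M*(-4 + M) (N(M) = (-4 + M)*M = M*(-4 + M))
(18*18)*N(0) = (18*18)*(0*(-4 + 0)) = 324*(0*(-4)) = 324*0 = 0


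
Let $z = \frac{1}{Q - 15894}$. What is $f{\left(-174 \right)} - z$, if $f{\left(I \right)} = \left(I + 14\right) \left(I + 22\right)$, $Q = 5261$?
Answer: $\frac{258594561}{10633} \approx 24320.0$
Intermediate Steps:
$z = - \frac{1}{10633}$ ($z = \frac{1}{5261 - 15894} = \frac{1}{-10633} = - \frac{1}{10633} \approx -9.4047 \cdot 10^{-5}$)
$f{\left(I \right)} = \left(14 + I\right) \left(22 + I\right)$
$f{\left(-174 \right)} - z = \left(308 + \left(-174\right)^{2} + 36 \left(-174\right)\right) - - \frac{1}{10633} = \left(308 + 30276 - 6264\right) + \frac{1}{10633} = 24320 + \frac{1}{10633} = \frac{258594561}{10633}$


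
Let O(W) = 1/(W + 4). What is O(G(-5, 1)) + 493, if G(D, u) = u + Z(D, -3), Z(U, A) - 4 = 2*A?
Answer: 1480/3 ≈ 493.33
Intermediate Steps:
Z(U, A) = 4 + 2*A
G(D, u) = -2 + u (G(D, u) = u + (4 + 2*(-3)) = u + (4 - 6) = u - 2 = -2 + u)
O(W) = 1/(4 + W)
O(G(-5, 1)) + 493 = 1/(4 + (-2 + 1)) + 493 = 1/(4 - 1) + 493 = 1/3 + 493 = ⅓ + 493 = 1480/3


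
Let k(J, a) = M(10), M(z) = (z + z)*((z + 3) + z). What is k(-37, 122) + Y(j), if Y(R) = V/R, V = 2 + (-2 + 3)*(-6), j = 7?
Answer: 3216/7 ≈ 459.43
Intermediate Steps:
V = -4 (V = 2 + 1*(-6) = 2 - 6 = -4)
M(z) = 2*z*(3 + 2*z) (M(z) = (2*z)*((3 + z) + z) = (2*z)*(3 + 2*z) = 2*z*(3 + 2*z))
k(J, a) = 460 (k(J, a) = 2*10*(3 + 2*10) = 2*10*(3 + 20) = 2*10*23 = 460)
Y(R) = -4/R
k(-37, 122) + Y(j) = 460 - 4/7 = 3216/7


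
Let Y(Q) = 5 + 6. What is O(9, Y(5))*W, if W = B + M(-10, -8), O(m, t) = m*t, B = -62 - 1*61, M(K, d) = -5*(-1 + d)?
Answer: -7722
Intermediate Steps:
M(K, d) = 5 - 5*d
Y(Q) = 11
B = -123 (B = -62 - 61 = -123)
W = -78 (W = -123 + (5 - 5*(-8)) = -123 + (5 + 40) = -123 + 45 = -78)
O(9, Y(5))*W = (9*11)*(-78) = 99*(-78) = -7722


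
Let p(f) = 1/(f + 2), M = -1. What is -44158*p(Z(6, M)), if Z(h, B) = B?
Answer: -44158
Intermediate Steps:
p(f) = 1/(2 + f)
-44158*p(Z(6, M)) = -44158/(2 - 1) = -44158/1 = -44158*1 = -44158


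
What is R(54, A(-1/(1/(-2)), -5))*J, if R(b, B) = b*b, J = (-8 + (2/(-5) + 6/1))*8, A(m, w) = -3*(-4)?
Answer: -279936/5 ≈ -55987.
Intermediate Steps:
A(m, w) = 12
J = -96/5 (J = (-8 + (2*(-⅕) + 6*1))*8 = (-8 + (-⅖ + 6))*8 = (-8 + 28/5)*8 = -12/5*8 = -96/5 ≈ -19.200)
R(b, B) = b²
R(54, A(-1/(1/(-2)), -5))*J = 54²*(-96/5) = 2916*(-96/5) = -279936/5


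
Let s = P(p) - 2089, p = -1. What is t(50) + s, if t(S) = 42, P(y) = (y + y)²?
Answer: -2043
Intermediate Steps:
P(y) = 4*y² (P(y) = (2*y)² = 4*y²)
s = -2085 (s = 4*(-1)² - 2089 = 4*1 - 2089 = 4 - 2089 = -2085)
t(50) + s = 42 - 2085 = -2043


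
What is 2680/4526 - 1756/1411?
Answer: -2083088/3193093 ≈ -0.65237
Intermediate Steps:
2680/4526 - 1756/1411 = 2680*(1/4526) - 1756*1/1411 = 1340/2263 - 1756/1411 = -2083088/3193093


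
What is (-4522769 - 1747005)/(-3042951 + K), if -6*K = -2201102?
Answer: 9404661/4014151 ≈ 2.3429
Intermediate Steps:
K = 1100551/3 (K = -⅙*(-2201102) = 1100551/3 ≈ 3.6685e+5)
(-4522769 - 1747005)/(-3042951 + K) = (-4522769 - 1747005)/(-3042951 + 1100551/3) = -6269774/(-8028302/3) = -6269774*(-3/8028302) = 9404661/4014151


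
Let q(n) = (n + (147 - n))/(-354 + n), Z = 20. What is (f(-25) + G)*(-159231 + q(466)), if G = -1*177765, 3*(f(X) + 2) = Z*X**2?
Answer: 442277229225/16 ≈ 2.7642e+10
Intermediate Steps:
f(X) = -2 + 20*X**2/3 (f(X) = -2 + (20*X**2)/3 = -2 + 20*X**2/3)
q(n) = 147/(-354 + n)
G = -177765
(f(-25) + G)*(-159231 + q(466)) = ((-2 + (20/3)*(-25)**2) - 177765)*(-159231 + 147/(-354 + 466)) = ((-2 + (20/3)*625) - 177765)*(-159231 + 147/112) = ((-2 + 12500/3) - 177765)*(-159231 + 147*(1/112)) = (12494/3 - 177765)*(-159231 + 21/16) = -520801/3*(-2547675/16) = 442277229225/16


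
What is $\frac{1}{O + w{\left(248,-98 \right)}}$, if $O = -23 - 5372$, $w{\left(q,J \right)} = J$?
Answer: $- \frac{1}{5493} \approx -0.00018205$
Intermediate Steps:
$O = -5395$ ($O = -23 - 5372 = -5395$)
$\frac{1}{O + w{\left(248,-98 \right)}} = \frac{1}{-5395 - 98} = \frac{1}{-5493} = - \frac{1}{5493}$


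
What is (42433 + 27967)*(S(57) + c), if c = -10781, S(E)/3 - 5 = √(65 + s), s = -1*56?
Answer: -757292800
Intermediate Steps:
s = -56
S(E) = 24 (S(E) = 15 + 3*√(65 - 56) = 15 + 3*√9 = 15 + 3*3 = 15 + 9 = 24)
(42433 + 27967)*(S(57) + c) = (42433 + 27967)*(24 - 10781) = 70400*(-10757) = -757292800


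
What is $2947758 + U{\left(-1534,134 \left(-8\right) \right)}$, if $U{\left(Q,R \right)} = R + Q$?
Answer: $2945152$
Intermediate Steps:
$U{\left(Q,R \right)} = Q + R$
$2947758 + U{\left(-1534,134 \left(-8\right) \right)} = 2947758 + \left(-1534 + 134 \left(-8\right)\right) = 2947758 - 2606 = 2945152$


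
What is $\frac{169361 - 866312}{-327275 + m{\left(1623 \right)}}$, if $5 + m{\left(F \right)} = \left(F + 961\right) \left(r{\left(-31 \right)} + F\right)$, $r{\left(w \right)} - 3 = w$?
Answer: $- \frac{2241}{12200} \approx -0.18369$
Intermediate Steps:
$r{\left(w \right)} = 3 + w$
$m{\left(F \right)} = -5 + \left(-28 + F\right) \left(961 + F\right)$ ($m{\left(F \right)} = -5 + \left(F + 961\right) \left(\left(3 - 31\right) + F\right) = -5 + \left(961 + F\right) \left(-28 + F\right) = -5 + \left(-28 + F\right) \left(961 + F\right)$)
$\frac{169361 - 866312}{-327275 + m{\left(1623 \right)}} = \frac{169361 - 866312}{-327275 + \left(-26913 + 1623^{2} + 933 \cdot 1623\right)} = - \frac{696951}{-327275 + \left(-26913 + 2634129 + 1514259\right)} = - \frac{696951}{-327275 + 4121475} = - \frac{696951}{3794200} = \left(-696951\right) \frac{1}{3794200} = - \frac{2241}{12200}$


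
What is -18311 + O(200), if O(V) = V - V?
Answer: -18311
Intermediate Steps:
O(V) = 0
-18311 + O(200) = -18311 + 0 = -18311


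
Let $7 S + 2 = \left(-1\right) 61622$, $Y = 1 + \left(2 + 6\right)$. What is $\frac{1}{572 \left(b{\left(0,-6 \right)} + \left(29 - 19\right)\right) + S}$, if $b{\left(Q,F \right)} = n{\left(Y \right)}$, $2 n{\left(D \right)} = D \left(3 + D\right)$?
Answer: $\frac{7}{194632} \approx 3.5965 \cdot 10^{-5}$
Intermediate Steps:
$Y = 9$ ($Y = 1 + 8 = 9$)
$n{\left(D \right)} = \frac{D \left(3 + D\right)}{2}$
$b{\left(Q,F \right)} = 54$ ($b{\left(Q,F \right)} = \frac{1}{2} \cdot 9 \left(3 + 9\right) = \frac{1}{2} \cdot 9 \cdot 12 = 54$)
$S = - \frac{61624}{7}$ ($S = - \frac{2}{7} + \frac{\left(-1\right) 61622}{7} = - \frac{2}{7} + \frac{1}{7} \left(-61622\right) = - \frac{2}{7} - \frac{61622}{7} = - \frac{61624}{7} \approx -8803.4$)
$\frac{1}{572 \left(b{\left(0,-6 \right)} + \left(29 - 19\right)\right) + S} = \frac{1}{572 \left(54 + \left(29 - 19\right)\right) - \frac{61624}{7}} = \frac{1}{572 \left(54 + 10\right) - \frac{61624}{7}} = \frac{1}{572 \cdot 64 - \frac{61624}{7}} = \frac{1}{36608 - \frac{61624}{7}} = \frac{1}{\frac{194632}{7}} = \frac{7}{194632}$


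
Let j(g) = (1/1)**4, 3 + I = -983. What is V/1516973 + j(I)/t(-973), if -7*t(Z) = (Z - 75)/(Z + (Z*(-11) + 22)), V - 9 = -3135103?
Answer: 12533633295/198723463 ≈ 63.071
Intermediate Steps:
I = -986 (I = -3 - 983 = -986)
j(g) = 1 (j(g) = 1**4 = 1)
V = -3135094 (V = 9 - 3135103 = -3135094)
t(Z) = -(-75 + Z)/(7*(22 - 10*Z)) (t(Z) = -(Z - 75)/(7*(Z + (Z*(-11) + 22))) = -(-75 + Z)/(7*(Z + (-11*Z + 22))) = -(-75 + Z)/(7*(Z + (22 - 11*Z))) = -(-75 + Z)/(7*(22 - 10*Z)))
V/1516973 + j(I)/t(-973) = -3135094/1516973 + 1/((-75 - 973)/(14*(-11 + 5*(-973)))) = -3135094*1/1516973 + 1/((1/14)*(-1048)/(-11 - 4865)) = -3135094/1516973 + 1/((1/14)*(-1048)/(-4876)) = -3135094/1516973 + 1/((1/14)*(-1/4876)*(-1048)) = -3135094/1516973 + 1/(131/8533) = -3135094/1516973 + 1*(8533/131) = -3135094/1516973 + 8533/131 = 12533633295/198723463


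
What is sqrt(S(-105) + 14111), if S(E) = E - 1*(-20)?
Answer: sqrt(14026) ≈ 118.43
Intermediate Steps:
S(E) = 20 + E (S(E) = E + 20 = 20 + E)
sqrt(S(-105) + 14111) = sqrt((20 - 105) + 14111) = sqrt(-85 + 14111) = sqrt(14026)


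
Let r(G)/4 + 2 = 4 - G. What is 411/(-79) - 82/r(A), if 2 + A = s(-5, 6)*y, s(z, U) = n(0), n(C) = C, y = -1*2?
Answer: -6527/632 ≈ -10.328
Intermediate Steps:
y = -2
s(z, U) = 0
A = -2 (A = -2 + 0*(-2) = -2 + 0 = -2)
r(G) = 8 - 4*G (r(G) = -8 + 4*(4 - G) = -8 + (16 - 4*G) = 8 - 4*G)
411/(-79) - 82/r(A) = 411/(-79) - 82/(8 - 4*(-2)) = 411*(-1/79) - 82/(8 + 8) = -411/79 - 82/16 = -411/79 - 82*1/16 = -411/79 - 41/8 = -6527/632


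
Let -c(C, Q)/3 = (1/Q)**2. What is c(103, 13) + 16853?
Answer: 2848154/169 ≈ 16853.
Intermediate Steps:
c(C, Q) = -3/Q**2
c(103, 13) + 16853 = -3/13**2 + 16853 = -3*1/169 + 16853 = -3/169 + 16853 = 2848154/169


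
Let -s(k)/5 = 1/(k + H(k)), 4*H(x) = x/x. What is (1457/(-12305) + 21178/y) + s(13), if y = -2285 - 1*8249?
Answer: -16273548/6493295 ≈ -2.5062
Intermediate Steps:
y = -10534 (y = -2285 - 8249 = -10534)
H(x) = 1/4 (H(x) = (x/x)/4 = (1/4)*1 = 1/4)
s(k) = -5/(1/4 + k) (s(k) = -5/(k + 1/4) = -5/(1/4 + k))
(1457/(-12305) + 21178/y) + s(13) = (1457/(-12305) + 21178/(-10534)) - 20/(1 + 4*13) = (1457*(-1/12305) + 21178*(-1/10534)) - 20/(1 + 52) = (-1457/12305 - 10589/5267) - 20/53 = -260816/122515 - 20*1/53 = -260816/122515 - 20/53 = -16273548/6493295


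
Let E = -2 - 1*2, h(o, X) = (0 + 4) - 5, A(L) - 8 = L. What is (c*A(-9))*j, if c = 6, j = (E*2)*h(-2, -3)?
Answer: -48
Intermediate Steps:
A(L) = 8 + L
h(o, X) = -1 (h(o, X) = 4 - 5 = -1)
E = -4 (E = -2 - 2 = -4)
j = 8 (j = -4*2*(-1) = -8*(-1) = 8)
(c*A(-9))*j = (6*(8 - 9))*8 = (6*(-1))*8 = -6*8 = -48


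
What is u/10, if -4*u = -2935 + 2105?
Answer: 83/4 ≈ 20.750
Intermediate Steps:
u = 415/2 (u = -(-2935 + 2105)/4 = -¼*(-830) = 415/2 ≈ 207.50)
u/10 = (415/2)/10 = (⅒)*(415/2) = 83/4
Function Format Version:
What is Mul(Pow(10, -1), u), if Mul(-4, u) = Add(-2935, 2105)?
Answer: Rational(83, 4) ≈ 20.750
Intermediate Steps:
u = Rational(415, 2) (u = Mul(Rational(-1, 4), Add(-2935, 2105)) = Mul(Rational(-1, 4), -830) = Rational(415, 2) ≈ 207.50)
Mul(Pow(10, -1), u) = Mul(Pow(10, -1), Rational(415, 2)) = Mul(Rational(1, 10), Rational(415, 2)) = Rational(83, 4)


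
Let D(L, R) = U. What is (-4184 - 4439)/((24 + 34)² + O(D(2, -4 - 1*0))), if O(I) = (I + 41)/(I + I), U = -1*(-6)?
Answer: -103476/40415 ≈ -2.5603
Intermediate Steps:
U = 6
D(L, R) = 6
O(I) = (41 + I)/(2*I) (O(I) = (41 + I)/((2*I)) = (41 + I)*(1/(2*I)) = (41 + I)/(2*I))
(-4184 - 4439)/((24 + 34)² + O(D(2, -4 - 1*0))) = (-4184 - 4439)/((24 + 34)² + (½)*(41 + 6)/6) = -8623/(58² + (½)*(⅙)*47) = -8623/(3364 + 47/12) = -8623/40415/12 = -8623*12/40415 = -103476/40415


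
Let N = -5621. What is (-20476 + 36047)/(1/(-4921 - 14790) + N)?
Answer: -306919981/110795532 ≈ -2.7701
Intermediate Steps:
(-20476 + 36047)/(1/(-4921 - 14790) + N) = (-20476 + 36047)/(1/(-4921 - 14790) - 5621) = 15571/(1/(-19711) - 5621) = 15571/(-1/19711 - 5621) = 15571/(-110795532/19711) = 15571*(-19711/110795532) = -306919981/110795532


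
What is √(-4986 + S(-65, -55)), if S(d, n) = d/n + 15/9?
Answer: 14*I*√27687/33 ≈ 70.591*I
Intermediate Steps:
S(d, n) = 5/3 + d/n (S(d, n) = d/n + 15*(⅑) = d/n + 5/3 = 5/3 + d/n)
√(-4986 + S(-65, -55)) = √(-4986 + (5/3 - 65/(-55))) = √(-4986 + (5/3 - 65*(-1/55))) = √(-4986 + (5/3 + 13/11)) = √(-4986 + 94/33) = √(-164444/33) = 14*I*√27687/33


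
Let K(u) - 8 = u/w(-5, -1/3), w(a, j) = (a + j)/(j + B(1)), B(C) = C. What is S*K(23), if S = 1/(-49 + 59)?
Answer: 41/80 ≈ 0.51250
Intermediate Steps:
S = ⅒ (S = 1/10 = ⅒ ≈ 0.10000)
w(a, j) = (a + j)/(1 + j) (w(a, j) = (a + j)/(j + 1) = (a + j)/(1 + j))
K(u) = 8 - u/8 (K(u) = 8 + u/(((-5 - 1/3)/(1 - 1/3))) = 8 + u/(((-5 - 1*⅓)/(1 - 1*⅓))) = 8 + u/(((-5 - ⅓)/(1 - ⅓))) = 8 + u/((-16/3/(⅔))) = 8 + u/(((3/2)*(-16/3))) = 8 + u/(-8) = 8 + u*(-⅛) = 8 - u/8)
S*K(23) = (8 - ⅛*23)/10 = (8 - 23/8)/10 = (⅒)*(41/8) = 41/80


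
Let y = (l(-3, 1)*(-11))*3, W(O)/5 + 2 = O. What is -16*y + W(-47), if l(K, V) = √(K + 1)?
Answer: -245 + 528*I*√2 ≈ -245.0 + 746.71*I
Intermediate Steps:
l(K, V) = √(1 + K)
W(O) = -10 + 5*O
y = -33*I*√2 (y = (√(1 - 3)*(-11))*3 = (√(-2)*(-11))*3 = ((I*√2)*(-11))*3 = -11*I*√2*3 = -33*I*√2 ≈ -46.669*I)
-16*y + W(-47) = -(-528)*I*√2 + (-10 + 5*(-47)) = 528*I*√2 + (-10 - 235) = 528*I*√2 - 245 = -245 + 528*I*√2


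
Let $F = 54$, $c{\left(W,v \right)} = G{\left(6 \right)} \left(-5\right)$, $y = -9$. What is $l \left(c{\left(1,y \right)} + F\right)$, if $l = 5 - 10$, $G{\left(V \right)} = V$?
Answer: $-120$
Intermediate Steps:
$c{\left(W,v \right)} = -30$ ($c{\left(W,v \right)} = 6 \left(-5\right) = -30$)
$l = -5$ ($l = 5 - 10 = -5$)
$l \left(c{\left(1,y \right)} + F\right) = - 5 \left(-30 + 54\right) = \left(-5\right) 24 = -120$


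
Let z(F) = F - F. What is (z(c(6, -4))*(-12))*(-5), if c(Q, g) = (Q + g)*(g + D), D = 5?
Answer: 0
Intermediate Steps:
c(Q, g) = (5 + g)*(Q + g) (c(Q, g) = (Q + g)*(g + 5) = (Q + g)*(5 + g) = (5 + g)*(Q + g))
z(F) = 0
(z(c(6, -4))*(-12))*(-5) = (0*(-12))*(-5) = 0*(-5) = 0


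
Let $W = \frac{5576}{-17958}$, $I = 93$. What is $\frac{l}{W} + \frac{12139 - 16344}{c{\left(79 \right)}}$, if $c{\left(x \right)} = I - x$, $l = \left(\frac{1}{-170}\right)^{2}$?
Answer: $- \frac{4131834533}{13756400} \approx -300.36$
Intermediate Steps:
$W = - \frac{68}{219}$ ($W = 5576 \left(- \frac{1}{17958}\right) = - \frac{68}{219} \approx -0.3105$)
$l = \frac{1}{28900}$ ($l = \left(- \frac{1}{170}\right)^{2} = \frac{1}{28900} \approx 3.4602 \cdot 10^{-5}$)
$c{\left(x \right)} = 93 - x$
$\frac{l}{W} + \frac{12139 - 16344}{c{\left(79 \right)}} = \frac{1}{28900 \left(- \frac{68}{219}\right)} + \frac{12139 - 16344}{93 - 79} = \frac{1}{28900} \left(- \frac{219}{68}\right) + \frac{12139 - 16344}{93 - 79} = - \frac{219}{1965200} - \frac{4205}{14} = - \frac{4131834533}{13756400}$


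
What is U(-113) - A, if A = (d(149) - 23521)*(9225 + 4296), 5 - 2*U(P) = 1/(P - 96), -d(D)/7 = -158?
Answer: 63342302458/209 ≈ 3.0307e+8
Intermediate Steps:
d(D) = 1106 (d(D) = -7*(-158) = 1106)
U(P) = 5/2 - 1/(2*(-96 + P)) (U(P) = 5/2 - 1/(2*(P - 96)) = 5/2 - 1/(2*(-96 + P)))
A = -303073215 (A = (1106 - 23521)*(9225 + 4296) = -22415*13521 = -303073215)
U(-113) - A = (-481 + 5*(-113))/(2*(-96 - 113)) - 1*(-303073215) = (½)*(-481 - 565)/(-209) + 303073215 = (½)*(-1/209)*(-1046) + 303073215 = 523/209 + 303073215 = 63342302458/209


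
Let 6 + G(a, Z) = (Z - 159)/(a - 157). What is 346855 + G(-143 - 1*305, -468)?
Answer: 19076752/55 ≈ 3.4685e+5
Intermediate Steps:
G(a, Z) = -6 + (-159 + Z)/(-157 + a) (G(a, Z) = -6 + (Z - 159)/(a - 157) = -6 + (-159 + Z)/(-157 + a))
346855 + G(-143 - 1*305, -468) = 346855 + (783 - 468 - 6*(-143 - 1*305))/(-157 + (-143 - 1*305)) = 346855 + (783 - 468 - 6*(-143 - 305))/(-157 + (-143 - 305)) = 346855 + (783 - 468 - 6*(-448))/(-157 - 448) = 346855 + (783 - 468 + 2688)/(-605) = 346855 - 1/605*3003 = 346855 - 273/55 = 19076752/55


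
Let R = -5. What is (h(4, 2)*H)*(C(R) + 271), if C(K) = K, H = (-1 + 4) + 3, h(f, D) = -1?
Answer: -1596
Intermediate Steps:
H = 6 (H = 3 + 3 = 6)
(h(4, 2)*H)*(C(R) + 271) = (-1*6)*(-5 + 271) = -6*266 = -1596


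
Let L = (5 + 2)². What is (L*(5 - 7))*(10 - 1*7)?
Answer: -294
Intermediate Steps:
L = 49 (L = 7² = 49)
(L*(5 - 7))*(10 - 1*7) = (49*(5 - 7))*(10 - 1*7) = (49*(-2))*(10 - 7) = -98*3 = -294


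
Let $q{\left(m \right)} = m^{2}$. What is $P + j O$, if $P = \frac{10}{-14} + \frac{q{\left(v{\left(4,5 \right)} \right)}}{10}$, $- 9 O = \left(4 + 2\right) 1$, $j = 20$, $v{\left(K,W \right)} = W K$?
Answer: $\frac{545}{21} \approx 25.952$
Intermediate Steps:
$v{\left(K,W \right)} = K W$
$O = - \frac{2}{3}$ ($O = - \frac{\left(4 + 2\right) 1}{9} = - \frac{6 \cdot 1}{9} = \left(- \frac{1}{9}\right) 6 = - \frac{2}{3} \approx -0.66667$)
$P = \frac{275}{7}$ ($P = \frac{10}{-14} + \frac{\left(4 \cdot 5\right)^{2}}{10} = 10 \left(- \frac{1}{14}\right) + 20^{2} \cdot \frac{1}{10} = - \frac{5}{7} + 400 \cdot \frac{1}{10} = - \frac{5}{7} + 40 = \frac{275}{7} \approx 39.286$)
$P + j O = \frac{275}{7} + 20 \left(- \frac{2}{3}\right) = \frac{275}{7} - \frac{40}{3} = \frac{545}{21}$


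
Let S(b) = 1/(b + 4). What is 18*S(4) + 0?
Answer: 9/4 ≈ 2.2500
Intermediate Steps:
S(b) = 1/(4 + b)
18*S(4) + 0 = 18/(4 + 4) + 0 = 18/8 + 0 = 18*(⅛) + 0 = 9/4 + 0 = 9/4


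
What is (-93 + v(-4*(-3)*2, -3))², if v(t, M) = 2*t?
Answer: 2025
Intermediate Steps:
(-93 + v(-4*(-3)*2, -3))² = (-93 + 2*(-4*(-3)*2))² = (-93 + 2*(12*2))² = (-93 + 2*24)² = (-93 + 48)² = (-45)² = 2025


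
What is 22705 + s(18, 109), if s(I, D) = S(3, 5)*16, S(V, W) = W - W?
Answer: 22705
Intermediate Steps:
S(V, W) = 0
s(I, D) = 0 (s(I, D) = 0*16 = 0)
22705 + s(18, 109) = 22705 + 0 = 22705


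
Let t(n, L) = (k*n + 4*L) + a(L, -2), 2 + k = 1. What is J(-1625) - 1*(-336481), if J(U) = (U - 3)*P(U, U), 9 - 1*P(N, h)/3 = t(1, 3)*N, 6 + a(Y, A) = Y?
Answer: -63199475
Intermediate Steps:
k = -1 (k = -2 + 1 = -1)
a(Y, A) = -6 + Y
t(n, L) = -6 - n + 5*L (t(n, L) = (-n + 4*L) + (-6 + L) = -6 - n + 5*L)
P(N, h) = 27 - 24*N (P(N, h) = 27 - 3*(-6 - 1*1 + 5*3)*N = 27 - 3*(-6 - 1 + 15)*N = 27 - 24*N)
J(U) = (-3 + U)*(27 - 24*U) (J(U) = (U - 3)*(27 - 24*U) = (-3 + U)*(27 - 24*U))
J(-1625) - 1*(-336481) = (-81 - 24*(-1625)**2 + 99*(-1625)) - 1*(-336481) = (-81 - 24*2640625 - 160875) + 336481 = (-81 - 63375000 - 160875) + 336481 = -63535956 + 336481 = -63199475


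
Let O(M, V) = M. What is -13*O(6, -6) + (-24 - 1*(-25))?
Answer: -77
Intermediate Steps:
-13*O(6, -6) + (-24 - 1*(-25)) = -13*6 + (-24 - 1*(-25)) = -78 + (-24 + 25) = -78 + 1 = -77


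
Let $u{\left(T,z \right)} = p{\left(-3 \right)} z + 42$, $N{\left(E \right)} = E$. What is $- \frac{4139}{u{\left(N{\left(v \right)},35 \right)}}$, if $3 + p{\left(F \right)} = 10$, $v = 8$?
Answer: $- \frac{4139}{287} \approx -14.422$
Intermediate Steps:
$p{\left(F \right)} = 7$ ($p{\left(F \right)} = -3 + 10 = 7$)
$u{\left(T,z \right)} = 42 + 7 z$ ($u{\left(T,z \right)} = 7 z + 42 = 42 + 7 z$)
$- \frac{4139}{u{\left(N{\left(v \right)},35 \right)}} = - \frac{4139}{42 + 7 \cdot 35} = - \frac{4139}{42 + 245} = - \frac{4139}{287}$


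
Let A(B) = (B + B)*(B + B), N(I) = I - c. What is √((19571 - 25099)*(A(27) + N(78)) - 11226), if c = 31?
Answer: I*√16390690 ≈ 4048.5*I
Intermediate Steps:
N(I) = -31 + I (N(I) = I - 1*31 = I - 31 = -31 + I)
A(B) = 4*B² (A(B) = (2*B)*(2*B) = 4*B²)
√((19571 - 25099)*(A(27) + N(78)) - 11226) = √((19571 - 25099)*(4*27² + (-31 + 78)) - 11226) = √(-5528*(4*729 + 47) - 11226) = √(-5528*(2916 + 47) - 11226) = √(-5528*2963 - 11226) = √(-16379464 - 11226) = √(-16390690) = I*√16390690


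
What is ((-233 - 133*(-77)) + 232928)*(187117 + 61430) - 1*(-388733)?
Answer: 60381402725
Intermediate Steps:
((-233 - 133*(-77)) + 232928)*(187117 + 61430) - 1*(-388733) = ((-233 + 10241) + 232928)*248547 + 388733 = (10008 + 232928)*248547 + 388733 = 242936*248547 + 388733 = 60381013992 + 388733 = 60381402725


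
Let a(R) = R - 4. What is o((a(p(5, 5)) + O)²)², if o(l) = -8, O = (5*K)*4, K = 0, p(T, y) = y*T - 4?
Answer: 64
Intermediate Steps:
p(T, y) = -4 + T*y (p(T, y) = T*y - 4 = -4 + T*y)
a(R) = -4 + R
O = 0 (O = (5*0)*4 = 0*4 = 0)
o((a(p(5, 5)) + O)²)² = (-8)² = 64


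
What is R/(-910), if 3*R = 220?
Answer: -22/273 ≈ -0.080586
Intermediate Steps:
R = 220/3 (R = (⅓)*220 = 220/3 ≈ 73.333)
R/(-910) = (220/3)/(-910) = (220/3)*(-1/910) = -22/273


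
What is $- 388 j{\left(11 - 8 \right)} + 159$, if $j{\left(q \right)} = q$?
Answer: $-1005$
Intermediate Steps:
$- 388 j{\left(11 - 8 \right)} + 159 = - 388 \left(11 - 8\right) + 159 = \left(-388\right) 3 + 159 = -1164 + 159 = -1005$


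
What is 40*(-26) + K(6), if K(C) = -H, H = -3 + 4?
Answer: -1041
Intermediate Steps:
H = 1
K(C) = -1 (K(C) = -1*1 = -1)
40*(-26) + K(6) = 40*(-26) - 1 = -1040 - 1 = -1041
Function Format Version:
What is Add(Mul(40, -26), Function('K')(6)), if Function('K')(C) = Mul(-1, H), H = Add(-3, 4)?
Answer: -1041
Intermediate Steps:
H = 1
Function('K')(C) = -1 (Function('K')(C) = Mul(-1, 1) = -1)
Add(Mul(40, -26), Function('K')(6)) = Add(Mul(40, -26), -1) = Add(-1040, -1) = -1041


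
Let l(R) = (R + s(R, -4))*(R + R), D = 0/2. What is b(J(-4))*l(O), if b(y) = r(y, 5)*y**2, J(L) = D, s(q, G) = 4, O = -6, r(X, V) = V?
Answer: 0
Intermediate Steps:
D = 0 (D = 0*(1/2) = 0)
J(L) = 0
b(y) = 5*y**2
l(R) = 2*R*(4 + R) (l(R) = (R + 4)*(R + R) = (4 + R)*(2*R) = 2*R*(4 + R))
b(J(-4))*l(O) = (5*0**2)*(2*(-6)*(4 - 6)) = (5*0)*(2*(-6)*(-2)) = 0*24 = 0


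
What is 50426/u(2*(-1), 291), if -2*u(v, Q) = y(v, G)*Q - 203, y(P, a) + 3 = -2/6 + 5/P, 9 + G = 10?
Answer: 201704/3801 ≈ 53.066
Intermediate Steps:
G = 1 (G = -9 + 10 = 1)
y(P, a) = -10/3 + 5/P (y(P, a) = -3 + (-2/6 + 5/P) = -3 + (-2*⅙ + 5/P) = -3 + (-⅓ + 5/P) = -10/3 + 5/P)
u(v, Q) = 203/2 - Q*(-10/3 + 5/v)/2 (u(v, Q) = -((-10/3 + 5/v)*Q - 203)/2 = -(Q*(-10/3 + 5/v) - 203)/2 = -(-203 + Q*(-10/3 + 5/v))/2 = 203/2 - Q*(-10/3 + 5/v)/2)
50426/u(2*(-1), 291) = 50426/(((609*(2*(-1)) + 5*291*(-3 + 2*(2*(-1))))/(6*((2*(-1)))))) = 50426/(((⅙)*(609*(-2) + 5*291*(-3 + 2*(-2)))/(-2))) = 50426/(((⅙)*(-½)*(-1218 + 5*291*(-3 - 4)))) = 50426/(((⅙)*(-½)*(-1218 + 5*291*(-7)))) = 50426/(((⅙)*(-½)*(-1218 - 10185))) = 50426/(((⅙)*(-½)*(-11403))) = 50426/(3801/4) = 50426*(4/3801) = 201704/3801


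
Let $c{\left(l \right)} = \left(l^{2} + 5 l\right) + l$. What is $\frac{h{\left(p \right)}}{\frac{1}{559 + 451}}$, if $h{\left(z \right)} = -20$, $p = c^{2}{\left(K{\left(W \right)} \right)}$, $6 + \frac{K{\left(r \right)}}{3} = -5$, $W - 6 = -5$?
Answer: $-20200$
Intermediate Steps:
$W = 1$ ($W = 6 - 5 = 1$)
$K{\left(r \right)} = -33$ ($K{\left(r \right)} = -18 + 3 \left(-5\right) = -18 - 15 = -33$)
$c{\left(l \right)} = l^{2} + 6 l$
$p = 793881$ ($p = \left(- 33 \left(6 - 33\right)\right)^{2} = \left(\left(-33\right) \left(-27\right)\right)^{2} = 891^{2} = 793881$)
$\frac{h{\left(p \right)}}{\frac{1}{559 + 451}} = - \frac{20}{\frac{1}{559 + 451}} = - \frac{20}{\frac{1}{1010}} = - 20 \frac{1}{\frac{1}{1010}} = \left(-20\right) 1010 = -20200$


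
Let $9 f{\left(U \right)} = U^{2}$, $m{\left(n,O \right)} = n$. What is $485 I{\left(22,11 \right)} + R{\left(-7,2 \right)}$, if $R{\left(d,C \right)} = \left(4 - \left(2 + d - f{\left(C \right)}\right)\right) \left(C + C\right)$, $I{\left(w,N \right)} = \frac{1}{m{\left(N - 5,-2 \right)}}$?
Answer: $\frac{2135}{18} \approx 118.61$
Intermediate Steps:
$f{\left(U \right)} = \frac{U^{2}}{9}$
$I{\left(w,N \right)} = \frac{1}{-5 + N}$ ($I{\left(w,N \right)} = \frac{1}{N - 5} = \frac{1}{-5 + N}$)
$R{\left(d,C \right)} = 2 C \left(2 - d + \frac{C^{2}}{9}\right)$ ($R{\left(d,C \right)} = \left(4 - \left(2 + d - \frac{C^{2}}{9}\right)\right) \left(C + C\right) = \left(4 - \left(2 + d - \frac{C^{2}}{9}\right)\right) 2 C = \left(2 - d + \frac{C^{2}}{9}\right) 2 C = 2 C \left(2 - d + \frac{C^{2}}{9}\right)$)
$485 I{\left(22,11 \right)} + R{\left(-7,2 \right)} = \frac{485}{-5 + 11} + \frac{2}{9} \cdot 2 \left(18 + 2^{2} - -63\right) = \frac{485}{6} + \frac{2}{9} \cdot 2 \left(18 + 4 + 63\right) = 485 \cdot \frac{1}{6} + \frac{2}{9} \cdot 2 \cdot 85 = \frac{485}{6} + \frac{340}{9} = \frac{2135}{18}$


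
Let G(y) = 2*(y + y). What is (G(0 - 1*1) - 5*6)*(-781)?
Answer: 26554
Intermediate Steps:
G(y) = 4*y (G(y) = 2*(2*y) = 4*y)
(G(0 - 1*1) - 5*6)*(-781) = (4*(0 - 1*1) - 5*6)*(-781) = (4*(0 - 1) - 30)*(-781) = (4*(-1) - 30)*(-781) = (-4 - 30)*(-781) = -34*(-781) = 26554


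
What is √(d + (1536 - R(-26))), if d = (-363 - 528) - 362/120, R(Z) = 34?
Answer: √547185/30 ≈ 24.657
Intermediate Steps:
d = -53641/60 (d = -891 - 362*1/120 = -891 - 181/60 = -53641/60 ≈ -894.02)
√(d + (1536 - R(-26))) = √(-53641/60 + (1536 - 1*34)) = √(-53641/60 + (1536 - 34)) = √(-53641/60 + 1502) = √(36479/60) = √547185/30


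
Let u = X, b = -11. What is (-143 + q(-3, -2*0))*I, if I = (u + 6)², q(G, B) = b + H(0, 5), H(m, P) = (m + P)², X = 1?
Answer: -6321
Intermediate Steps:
H(m, P) = (P + m)²
q(G, B) = 14 (q(G, B) = -11 + (5 + 0)² = -11 + 5² = -11 + 25 = 14)
u = 1
I = 49 (I = (1 + 6)² = 7² = 49)
(-143 + q(-3, -2*0))*I = (-143 + 14)*49 = -129*49 = -6321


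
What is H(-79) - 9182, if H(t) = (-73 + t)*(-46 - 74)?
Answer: 9058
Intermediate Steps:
H(t) = 8760 - 120*t (H(t) = (-73 + t)*(-120) = 8760 - 120*t)
H(-79) - 9182 = (8760 - 120*(-79)) - 9182 = (8760 + 9480) - 9182 = 18240 - 9182 = 9058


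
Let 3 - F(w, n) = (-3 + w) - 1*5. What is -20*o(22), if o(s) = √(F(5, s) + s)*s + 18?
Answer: -360 - 880*√7 ≈ -2688.3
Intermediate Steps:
F(w, n) = 11 - w (F(w, n) = 3 - ((-3 + w) - 1*5) = 3 - ((-3 + w) - 5) = 3 - (-8 + w) = 3 + (8 - w) = 11 - w)
o(s) = 18 + s*√(6 + s) (o(s) = √((11 - 1*5) + s)*s + 18 = √((11 - 5) + s)*s + 18 = √(6 + s)*s + 18 = s*√(6 + s) + 18 = 18 + s*√(6 + s))
-20*o(22) = -20*(18 + 22*√(6 + 22)) = -20*(18 + 22*√28) = -20*(18 + 22*(2*√7)) = -20*(18 + 44*√7) = -360 - 880*√7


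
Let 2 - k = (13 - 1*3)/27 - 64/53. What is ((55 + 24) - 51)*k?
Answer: 113680/1431 ≈ 79.441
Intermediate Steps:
k = 4060/1431 (k = 2 - ((13 - 1*3)/27 - 64/53) = 2 - ((13 - 3)*(1/27) - 64*1/53) = 2 - (10*(1/27) - 64/53) = 2 - (10/27 - 64/53) = 2 - 1*(-1198/1431) = 2 + 1198/1431 = 4060/1431 ≈ 2.8372)
((55 + 24) - 51)*k = ((55 + 24) - 51)*(4060/1431) = (79 - 51)*(4060/1431) = 28*(4060/1431) = 113680/1431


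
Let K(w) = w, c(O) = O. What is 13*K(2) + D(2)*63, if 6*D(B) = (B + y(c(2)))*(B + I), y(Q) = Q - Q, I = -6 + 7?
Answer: 89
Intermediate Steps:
I = 1
y(Q) = 0
D(B) = B*(1 + B)/6 (D(B) = ((B + 0)*(B + 1))/6 = (B*(1 + B))/6 = B*(1 + B)/6)
13*K(2) + D(2)*63 = 13*2 + ((⅙)*2*(1 + 2))*63 = 26 + ((⅙)*2*3)*63 = 26 + 1*63 = 26 + 63 = 89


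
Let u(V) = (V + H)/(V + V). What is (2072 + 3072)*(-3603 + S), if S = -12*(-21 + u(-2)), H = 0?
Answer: -17268408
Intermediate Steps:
u(V) = ½ (u(V) = (V + 0)/(V + V) = V/((2*V)) = V*(1/(2*V)) = ½)
S = 246 (S = -12*(-21 + ½) = -12*(-41/2) = 246)
(2072 + 3072)*(-3603 + S) = (2072 + 3072)*(-3603 + 246) = 5144*(-3357) = -17268408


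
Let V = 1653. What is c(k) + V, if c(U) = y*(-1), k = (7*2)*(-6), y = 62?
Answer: 1591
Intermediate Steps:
k = -84 (k = 14*(-6) = -84)
c(U) = -62 (c(U) = 62*(-1) = -62)
c(k) + V = -62 + 1653 = 1591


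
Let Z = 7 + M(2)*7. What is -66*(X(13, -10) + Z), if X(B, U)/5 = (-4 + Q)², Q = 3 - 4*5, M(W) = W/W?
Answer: -146454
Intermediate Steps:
M(W) = 1
Q = -17 (Q = 3 - 20 = -17)
Z = 14 (Z = 7 + 1*7 = 7 + 7 = 14)
X(B, U) = 2205 (X(B, U) = 5*(-4 - 17)² = 5*(-21)² = 5*441 = 2205)
-66*(X(13, -10) + Z) = -66*(2205 + 14) = -66*2219 = -146454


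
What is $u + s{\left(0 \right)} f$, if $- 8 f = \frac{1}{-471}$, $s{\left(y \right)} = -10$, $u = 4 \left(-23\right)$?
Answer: $- \frac{173333}{1884} \approx -92.003$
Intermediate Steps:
$u = -92$
$f = \frac{1}{3768}$ ($f = - \frac{1}{8 \left(-471\right)} = \left(- \frac{1}{8}\right) \left(- \frac{1}{471}\right) = \frac{1}{3768} \approx 0.00026539$)
$u + s{\left(0 \right)} f = -92 - \frac{5}{1884} = - \frac{173333}{1884}$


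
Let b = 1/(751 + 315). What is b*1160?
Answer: 580/533 ≈ 1.0882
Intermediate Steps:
b = 1/1066 ≈ 0.00093809
b*1160 = (1/1066)*1160 = 580/533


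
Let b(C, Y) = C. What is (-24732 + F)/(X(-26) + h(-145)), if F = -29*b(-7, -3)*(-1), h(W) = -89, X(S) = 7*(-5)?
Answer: 24935/124 ≈ 201.09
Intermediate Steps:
X(S) = -35
F = -203 (F = -(-203)*(-1) = -29*7 = -203)
(-24732 + F)/(X(-26) + h(-145)) = (-24732 - 203)/(-35 - 89) = -24935/(-124) = -24935*(-1/124) = 24935/124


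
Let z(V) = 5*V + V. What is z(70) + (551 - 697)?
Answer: 274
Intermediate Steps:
z(V) = 6*V
z(70) + (551 - 697) = 6*70 + (551 - 697) = 420 - 146 = 274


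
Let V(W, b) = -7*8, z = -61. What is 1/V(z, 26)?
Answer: -1/56 ≈ -0.017857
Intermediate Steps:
V(W, b) = -56
1/V(z, 26) = 1/(-56) = -1/56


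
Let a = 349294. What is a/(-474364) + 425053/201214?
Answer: 1492579527/1084644067 ≈ 1.3761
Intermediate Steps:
a/(-474364) + 425053/201214 = 349294/(-474364) + 425053/201214 = 349294*(-1/474364) + 425053*(1/201214) = -15877/21562 + 425053/201214 = 1492579527/1084644067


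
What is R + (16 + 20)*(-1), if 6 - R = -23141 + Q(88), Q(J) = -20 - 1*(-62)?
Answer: 23069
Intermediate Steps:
Q(J) = 42 (Q(J) = -20 + 62 = 42)
R = 23105 (R = 6 - (-23141 + 42) = 6 - 1*(-23099) = 6 + 23099 = 23105)
R + (16 + 20)*(-1) = 23105 + (16 + 20)*(-1) = 23105 + 36*(-1) = 23105 - 36 = 23069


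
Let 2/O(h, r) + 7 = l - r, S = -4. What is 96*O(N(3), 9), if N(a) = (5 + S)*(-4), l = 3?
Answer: -192/13 ≈ -14.769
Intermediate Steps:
N(a) = -4 (N(a) = (5 - 4)*(-4) = 1*(-4) = -4)
O(h, r) = 2/(-4 - r) (O(h, r) = 2/(-7 + (3 - r)) = 2/(-4 - r))
96*O(N(3), 9) = 96*(-2/(4 + 9)) = 96*(-2/13) = -192/13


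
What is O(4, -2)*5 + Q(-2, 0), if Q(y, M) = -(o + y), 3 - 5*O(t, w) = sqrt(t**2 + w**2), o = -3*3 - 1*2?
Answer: 16 - 2*sqrt(5) ≈ 11.528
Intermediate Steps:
o = -11 (o = -9 - 2 = -11)
O(t, w) = 3/5 - sqrt(t**2 + w**2)/5
Q(y, M) = 11 - y (Q(y, M) = -(-11 + y) = 11 - y)
O(4, -2)*5 + Q(-2, 0) = (3/5 - sqrt(4**2 + (-2)**2)/5)*5 + (11 - 1*(-2)) = (3/5 - sqrt(16 + 4)/5)*5 + (11 + 2) = (3/5 - 2*sqrt(5)/5)*5 + 13 = (3 - 2*sqrt(5)) + 13 = 16 - 2*sqrt(5)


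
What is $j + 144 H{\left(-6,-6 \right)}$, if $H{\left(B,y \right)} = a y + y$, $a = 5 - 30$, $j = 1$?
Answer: $20737$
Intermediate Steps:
$a = -25$ ($a = 5 - 30 = -25$)
$H{\left(B,y \right)} = - 24 y$ ($H{\left(B,y \right)} = - 25 y + y = - 24 y$)
$j + 144 H{\left(-6,-6 \right)} = 1 + 144 \left(\left(-24\right) \left(-6\right)\right) = 1 + 144 \cdot 144 = 1 + 20736 = 20737$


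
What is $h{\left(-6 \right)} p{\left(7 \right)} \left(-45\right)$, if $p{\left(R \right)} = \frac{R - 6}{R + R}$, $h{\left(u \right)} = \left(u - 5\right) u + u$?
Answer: $- \frac{1350}{7} \approx -192.86$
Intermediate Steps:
$h{\left(u \right)} = u + u \left(-5 + u\right)$ ($h{\left(u \right)} = \left(-5 + u\right) u + u = u \left(-5 + u\right) + u = u + u \left(-5 + u\right)$)
$p{\left(R \right)} = \frac{-6 + R}{2 R}$
$h{\left(-6 \right)} p{\left(7 \right)} \left(-45\right) = - 6 \left(-4 - 6\right) \frac{-6 + 7}{2 \cdot 7} \left(-45\right) = \left(-6\right) \left(-10\right) \frac{1}{2} \cdot \frac{1}{7} \cdot 1 \left(-45\right) = 60 \cdot \frac{1}{14} \left(-45\right) = \frac{30}{7} \left(-45\right) = - \frac{1350}{7}$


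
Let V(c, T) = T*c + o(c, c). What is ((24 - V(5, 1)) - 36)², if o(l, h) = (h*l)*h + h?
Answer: 21609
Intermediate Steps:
o(l, h) = h + l*h² (o(l, h) = l*h² + h = h + l*h²)
V(c, T) = T*c + c*(1 + c²) (V(c, T) = T*c + c*(1 + c*c) = T*c + c*(1 + c²))
((24 - V(5, 1)) - 36)² = ((24 - 5*(1 + 1 + 5²)) - 36)² = ((24 - 5*(1 + 1 + 25)) - 36)² = ((24 - 5*27) - 36)² = ((24 - 1*135) - 36)² = ((24 - 135) - 36)² = (-111 - 36)² = (-147)² = 21609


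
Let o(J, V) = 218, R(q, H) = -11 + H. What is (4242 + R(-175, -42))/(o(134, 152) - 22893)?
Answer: -4189/22675 ≈ -0.18474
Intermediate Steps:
(4242 + R(-175, -42))/(o(134, 152) - 22893) = (4242 + (-11 - 42))/(218 - 22893) = (4242 - 53)/(-22675) = 4189*(-1/22675) = -4189/22675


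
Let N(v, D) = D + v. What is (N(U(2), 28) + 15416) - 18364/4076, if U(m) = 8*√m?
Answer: 15732845/1019 + 8*√2 ≈ 15451.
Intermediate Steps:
(N(U(2), 28) + 15416) - 18364/4076 = ((28 + 8*√2) + 15416) - 18364/4076 = (15444 + 8*√2) - 18364*1/4076 = (15444 + 8*√2) - 4591/1019 = 15732845/1019 + 8*√2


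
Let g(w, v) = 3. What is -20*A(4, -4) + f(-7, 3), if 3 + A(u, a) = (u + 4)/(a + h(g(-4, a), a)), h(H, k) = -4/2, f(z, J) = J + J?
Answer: 278/3 ≈ 92.667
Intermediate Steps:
f(z, J) = 2*J
h(H, k) = -2 (h(H, k) = -4*1/2 = -2)
A(u, a) = -3 + (4 + u)/(-2 + a) (A(u, a) = -3 + (u + 4)/(a - 2) = -3 + (4 + u)/(-2 + a))
-20*A(4, -4) + f(-7, 3) = -20*(10 + 4 - 3*(-4))/(-2 - 4) + 2*3 = -20*(10 + 4 + 12)/(-6) + 6 = -(-10)*26/3 + 6 = -20*(-13/3) + 6 = 260/3 + 6 = 278/3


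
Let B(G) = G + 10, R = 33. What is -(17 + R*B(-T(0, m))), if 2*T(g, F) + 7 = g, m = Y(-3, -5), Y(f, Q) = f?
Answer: -925/2 ≈ -462.50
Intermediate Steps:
m = -3
T(g, F) = -7/2 + g/2
B(G) = 10 + G
-(17 + R*B(-T(0, m))) = -(17 + 33*(10 - (-7/2 + (½)*0))) = -(17 + 33*(10 - (-7/2 + 0))) = -(17 + 33*(10 - 1*(-7/2))) = -(17 + 33*(10 + 7/2)) = -(17 + 33*(27/2)) = -(17 + 891/2) = -1*925/2 = -925/2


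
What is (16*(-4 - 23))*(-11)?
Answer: 4752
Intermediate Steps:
(16*(-4 - 23))*(-11) = (16*(-27))*(-11) = -432*(-11) = 4752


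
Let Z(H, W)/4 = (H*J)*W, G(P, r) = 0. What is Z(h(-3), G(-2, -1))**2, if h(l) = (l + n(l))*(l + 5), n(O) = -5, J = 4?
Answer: 0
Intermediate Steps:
h(l) = (-5 + l)*(5 + l) (h(l) = (l - 5)*(l + 5) = (-5 + l)*(5 + l))
Z(H, W) = 16*H*W (Z(H, W) = 4*((H*4)*W) = 4*((4*H)*W) = 4*(4*H*W) = 16*H*W)
Z(h(-3), G(-2, -1))**2 = (16*(-25 + (-3)**2)*0)**2 = (16*(-25 + 9)*0)**2 = (16*(-16)*0)**2 = 0**2 = 0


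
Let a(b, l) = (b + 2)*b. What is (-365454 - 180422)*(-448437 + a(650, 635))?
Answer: 13448747012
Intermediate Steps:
a(b, l) = b*(2 + b) (a(b, l) = (2 + b)*b = b*(2 + b))
(-365454 - 180422)*(-448437 + a(650, 635)) = (-365454 - 180422)*(-448437 + 650*(2 + 650)) = -545876*(-448437 + 650*652) = -545876*(-448437 + 423800) = -545876*(-24637) = 13448747012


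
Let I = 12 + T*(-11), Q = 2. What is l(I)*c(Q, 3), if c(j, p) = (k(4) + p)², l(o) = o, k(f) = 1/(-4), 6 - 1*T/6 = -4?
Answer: -9801/2 ≈ -4900.5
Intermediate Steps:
T = 60 (T = 36 - 6*(-4) = 36 + 24 = 60)
k(f) = -¼
I = -648 (I = 12 + 60*(-11) = 12 - 660 = -648)
c(j, p) = (-¼ + p)²
l(I)*c(Q, 3) = -81*(-1 + 4*3)²/2 = -81*(-1 + 12)²/2 = -81*11²/2 = -81*121/2 = -648*121/16 = -9801/2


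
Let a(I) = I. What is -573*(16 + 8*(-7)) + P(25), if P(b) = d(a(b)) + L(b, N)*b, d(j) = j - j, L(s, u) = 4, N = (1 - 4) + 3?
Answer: 23020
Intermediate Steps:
N = 0 (N = -3 + 3 = 0)
d(j) = 0
P(b) = 4*b (P(b) = 0 + 4*b = 4*b)
-573*(16 + 8*(-7)) + P(25) = -573*(16 + 8*(-7)) + 4*25 = -573*(16 - 56) + 100 = -573*(-40) + 100 = 22920 + 100 = 23020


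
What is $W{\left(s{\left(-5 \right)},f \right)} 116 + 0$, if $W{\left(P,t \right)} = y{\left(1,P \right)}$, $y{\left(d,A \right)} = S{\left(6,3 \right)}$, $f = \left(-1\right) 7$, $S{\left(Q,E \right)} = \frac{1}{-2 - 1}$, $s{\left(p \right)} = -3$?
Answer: $- \frac{116}{3} \approx -38.667$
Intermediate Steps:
$S{\left(Q,E \right)} = - \frac{1}{3}$ ($S{\left(Q,E \right)} = \frac{1}{-3} = - \frac{1}{3}$)
$f = -7$
$y{\left(d,A \right)} = - \frac{1}{3}$
$W{\left(P,t \right)} = - \frac{1}{3}$
$W{\left(s{\left(-5 \right)},f \right)} 116 + 0 = \left(- \frac{1}{3}\right) 116 + 0 = - \frac{116}{3} + 0 = - \frac{116}{3}$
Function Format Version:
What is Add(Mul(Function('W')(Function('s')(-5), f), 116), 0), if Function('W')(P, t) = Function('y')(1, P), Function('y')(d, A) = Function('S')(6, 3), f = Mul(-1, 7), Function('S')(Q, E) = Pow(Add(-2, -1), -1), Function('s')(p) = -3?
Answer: Rational(-116, 3) ≈ -38.667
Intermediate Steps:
Function('S')(Q, E) = Rational(-1, 3) (Function('S')(Q, E) = Pow(-3, -1) = Rational(-1, 3))
f = -7
Function('y')(d, A) = Rational(-1, 3)
Function('W')(P, t) = Rational(-1, 3)
Add(Mul(Function('W')(Function('s')(-5), f), 116), 0) = Add(Mul(Rational(-1, 3), 116), 0) = Add(Rational(-116, 3), 0) = Rational(-116, 3)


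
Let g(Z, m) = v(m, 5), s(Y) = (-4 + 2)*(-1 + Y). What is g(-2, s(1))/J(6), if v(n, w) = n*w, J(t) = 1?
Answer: 0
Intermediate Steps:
s(Y) = 2 - 2*Y (s(Y) = -2*(-1 + Y) = 2 - 2*Y)
g(Z, m) = 5*m (g(Z, m) = m*5 = 5*m)
g(-2, s(1))/J(6) = (5*(2 - 2*1))/1 = (5*(2 - 2))*1 = (5*0)*1 = 0*1 = 0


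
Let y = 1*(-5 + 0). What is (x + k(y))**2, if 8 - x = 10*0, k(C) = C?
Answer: 9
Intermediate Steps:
y = -5 (y = 1*(-5) = -5)
x = 8 (x = 8 - 10*0 = 8 - 1*0 = 8 + 0 = 8)
(x + k(y))**2 = (8 - 5)**2 = 3**2 = 9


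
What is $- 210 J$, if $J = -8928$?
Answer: $1874880$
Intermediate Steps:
$- 210 J = \left(-210\right) \left(-8928\right) = 1874880$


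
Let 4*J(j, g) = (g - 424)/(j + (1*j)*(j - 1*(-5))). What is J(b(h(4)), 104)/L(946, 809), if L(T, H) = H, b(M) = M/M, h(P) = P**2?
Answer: -80/5663 ≈ -0.014127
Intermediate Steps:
b(M) = 1
J(j, g) = (-424 + g)/(4*(j + j*(5 + j))) (J(j, g) = ((g - 424)/(j + (1*j)*(j - 1*(-5))))/4 = ((-424 + g)/(j + j*(j + 5)))/4 = ((-424 + g)/(j + j*(5 + j)))/4 = (-424 + g)/(4*(j + j*(5 + j))))
J(b(h(4)), 104)/L(946, 809) = ((1/4)*(-424 + 104)/(1*(6 + 1)))/809 = ((1/4)*1*(-320)/7)*(1/809) = ((1/4)*1*(1/7)*(-320))*(1/809) = -80/7*1/809 = -80/5663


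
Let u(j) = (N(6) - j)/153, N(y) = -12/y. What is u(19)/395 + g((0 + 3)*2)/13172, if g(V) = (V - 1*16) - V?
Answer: -103631/66337485 ≈ -0.0015622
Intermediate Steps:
u(j) = -2/153 - j/153 (u(j) = (-12/6 - j)/153 = (-12*⅙ - j)*(1/153) = (-2 - j)*(1/153) = -2/153 - j/153)
g(V) = -16 (g(V) = (V - 16) - V = (-16 + V) - V = -16)
u(19)/395 + g((0 + 3)*2)/13172 = (-2/153 - 1/153*19)/395 - 16/13172 = (-2/153 - 19/153)*(1/395) - 16*1/13172 = -7/51*1/395 - 4/3293 = -7/20145 - 4/3293 = -103631/66337485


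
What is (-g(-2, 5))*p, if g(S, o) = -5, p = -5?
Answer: -25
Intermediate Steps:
(-g(-2, 5))*p = -1*(-5)*(-5) = 5*(-5) = -25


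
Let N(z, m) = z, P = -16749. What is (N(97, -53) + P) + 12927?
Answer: -3725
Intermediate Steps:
(N(97, -53) + P) + 12927 = (97 - 16749) + 12927 = -16652 + 12927 = -3725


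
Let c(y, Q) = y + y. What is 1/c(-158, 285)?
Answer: -1/316 ≈ -0.0031646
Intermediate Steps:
c(y, Q) = 2*y
1/c(-158, 285) = 1/(2*(-158)) = 1/(-316) = -1/316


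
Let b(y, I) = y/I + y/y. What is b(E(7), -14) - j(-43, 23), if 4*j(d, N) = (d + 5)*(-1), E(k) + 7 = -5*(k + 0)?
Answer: -11/2 ≈ -5.5000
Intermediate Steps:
E(k) = -7 - 5*k (E(k) = -7 - 5*(k + 0) = -7 - 5*k)
j(d, N) = -5/4 - d/4 (j(d, N) = ((d + 5)*(-1))/4 = ((5 + d)*(-1))/4 = (-5 - d)/4 = -5/4 - d/4)
b(y, I) = 1 + y/I (b(y, I) = y/I + 1 = 1 + y/I)
b(E(7), -14) - j(-43, 23) = (-14 + (-7 - 5*7))/(-14) - (-5/4 - ¼*(-43)) = -(-14 + (-7 - 35))/14 - (-5/4 + 43/4) = -(-14 - 42)/14 - 1*19/2 = -1/14*(-56) - 19/2 = 4 - 19/2 = -11/2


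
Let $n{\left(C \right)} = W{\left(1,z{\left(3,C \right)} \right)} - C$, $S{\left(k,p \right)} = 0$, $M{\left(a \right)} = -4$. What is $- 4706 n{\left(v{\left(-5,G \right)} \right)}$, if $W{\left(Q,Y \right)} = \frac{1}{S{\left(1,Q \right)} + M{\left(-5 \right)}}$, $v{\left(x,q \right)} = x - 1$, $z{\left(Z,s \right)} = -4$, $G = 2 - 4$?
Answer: $- \frac{54119}{2} \approx -27060.0$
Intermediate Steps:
$G = -2$ ($G = 2 - 4 = -2$)
$v{\left(x,q \right)} = -1 + x$ ($v{\left(x,q \right)} = x - 1 = -1 + x$)
$W{\left(Q,Y \right)} = - \frac{1}{4}$ ($W{\left(Q,Y \right)} = \frac{1}{0 - 4} = \frac{1}{-4} = - \frac{1}{4}$)
$n{\left(C \right)} = - \frac{1}{4} - C$
$- 4706 n{\left(v{\left(-5,G \right)} \right)} = - 4706 \left(- \frac{1}{4} - \left(-1 - 5\right)\right) = - 4706 \left(- \frac{1}{4} - -6\right) = - 4706 \left(- \frac{1}{4} + 6\right) = \left(-4706\right) \frac{23}{4} = - \frac{54119}{2}$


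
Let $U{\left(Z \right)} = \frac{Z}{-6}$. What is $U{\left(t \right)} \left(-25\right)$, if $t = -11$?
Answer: $- \frac{275}{6} \approx -45.833$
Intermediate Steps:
$U{\left(Z \right)} = - \frac{Z}{6}$ ($U{\left(Z \right)} = Z \left(- \frac{1}{6}\right) = - \frac{Z}{6}$)
$U{\left(t \right)} \left(-25\right) = \left(- \frac{1}{6}\right) \left(-11\right) \left(-25\right) = \frac{11}{6} \left(-25\right) = - \frac{275}{6}$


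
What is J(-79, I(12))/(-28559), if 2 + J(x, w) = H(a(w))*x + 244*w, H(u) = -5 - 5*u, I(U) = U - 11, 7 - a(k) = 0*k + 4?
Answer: -1822/28559 ≈ -0.063798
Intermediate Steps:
a(k) = 3 (a(k) = 7 - (0*k + 4) = 7 - (0 + 4) = 7 - 1*4 = 7 - 4 = 3)
I(U) = -11 + U
J(x, w) = -2 - 20*x + 244*w (J(x, w) = -2 + ((-5 - 5*3)*x + 244*w) = -2 + ((-5 - 15)*x + 244*w) = -2 + (-20*x + 244*w) = -2 - 20*x + 244*w)
J(-79, I(12))/(-28559) = (-2 - 20*(-79) + 244*(-11 + 12))/(-28559) = (-2 + 1580 + 244*1)*(-1/28559) = (-2 + 1580 + 244)*(-1/28559) = 1822*(-1/28559) = -1822/28559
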